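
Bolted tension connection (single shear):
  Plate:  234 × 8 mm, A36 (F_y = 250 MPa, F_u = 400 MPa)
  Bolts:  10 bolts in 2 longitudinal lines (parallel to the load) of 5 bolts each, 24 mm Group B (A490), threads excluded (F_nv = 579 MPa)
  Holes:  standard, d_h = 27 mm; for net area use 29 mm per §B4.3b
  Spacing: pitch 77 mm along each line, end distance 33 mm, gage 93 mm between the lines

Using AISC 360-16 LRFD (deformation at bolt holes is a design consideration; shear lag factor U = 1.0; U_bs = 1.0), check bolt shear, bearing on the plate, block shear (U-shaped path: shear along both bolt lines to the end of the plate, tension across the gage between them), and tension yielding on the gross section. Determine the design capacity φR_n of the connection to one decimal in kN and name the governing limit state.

Bolt shear: A_b = π(24)²/4 = 452.39 mm². φR_n = 0.75 × 579 × 452.39 × 10 × 1 = 1964.5 kN.
Bearing (8 mm plate, F_u = 400 MPa): end bolts L_c = 33 − 27/2 = 19.5, R_n = min(1.2×19.5×8×400, 2.4×24×8×400) = 74.88 kN/bolt; interior L_c = 77 − 27 = 50, R_n = 184.32 kN/bolt. φR_n = 0.75 × (2×74.88 + 8×184.32) = 1218.2 kN.
Block shear: shear path 2×[33+4×77] = 2×341 mm, A_gv = 5456, A_nv = 2×(341 − 4.5×29)×8 = 3368 mm²; tension across gage: (93 − 1×29)×8 = 512 mm². R_n = min(0.6×400×3368, 0.6×250×5456) + 1.0×400×512 = min(808.32, 818.4) + 204.8 = 1013.1 kN. φR_n = 0.75 × 1013.1 = 759.8 kN.
Tension yield (gross): A_g = 234×8 = 1872 mm². φR_n = 0.90 × 250 × 1872 = 421.2 kN.
Governing: min(1964.5, 1218.2, 759.8, 421.2) = 421.2 kN → gross-section yield.

421.2 kN (gross-section yield governs)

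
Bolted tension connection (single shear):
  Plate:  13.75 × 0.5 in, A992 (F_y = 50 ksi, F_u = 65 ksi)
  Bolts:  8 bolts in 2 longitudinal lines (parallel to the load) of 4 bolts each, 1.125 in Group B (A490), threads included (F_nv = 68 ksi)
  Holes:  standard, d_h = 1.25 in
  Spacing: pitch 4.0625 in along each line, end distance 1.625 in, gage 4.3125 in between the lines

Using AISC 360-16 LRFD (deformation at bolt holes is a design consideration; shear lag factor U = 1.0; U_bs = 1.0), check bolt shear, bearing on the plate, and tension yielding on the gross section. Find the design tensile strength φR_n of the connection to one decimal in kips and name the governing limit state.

Bolt shear: A_b = π(1.125)²/4 = 0.99402 in². φR_n = 0.75 × 68 × 0.99402 × 8 × 1 = 405.6 kips.
Bearing (0.5 in plate, F_u = 65 ksi): end bolts L_c = 1.625 − 1.25/2 = 1, R_n = min(1.2×1×0.5×65, 2.4×1.125×0.5×65) = 39 kips/bolt; interior L_c = 4.0625 − 1.25 = 2.8125, R_n = 87.75 kips/bolt. φR_n = 0.75 × (2×39 + 6×87.75) = 453.4 kips.
Tension yield (gross): A_g = 13.75×0.5 = 6.875 in². φR_n = 0.90 × 50 × 6.875 = 309.4 kips.
Governing: min(405.6, 453.4, 309.4) = 309.4 kips → gross-section yield.

309.4 kips (gross-section yield governs)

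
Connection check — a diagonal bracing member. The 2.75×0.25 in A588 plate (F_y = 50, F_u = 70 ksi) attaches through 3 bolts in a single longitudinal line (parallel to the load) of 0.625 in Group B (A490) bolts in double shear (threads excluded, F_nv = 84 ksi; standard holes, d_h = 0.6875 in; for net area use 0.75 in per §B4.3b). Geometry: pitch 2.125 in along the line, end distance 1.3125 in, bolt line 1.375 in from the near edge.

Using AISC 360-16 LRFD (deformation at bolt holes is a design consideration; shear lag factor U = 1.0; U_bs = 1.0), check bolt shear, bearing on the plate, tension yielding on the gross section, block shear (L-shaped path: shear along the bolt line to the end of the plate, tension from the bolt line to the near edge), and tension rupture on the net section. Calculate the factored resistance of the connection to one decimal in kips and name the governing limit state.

Bolt shear: A_b = π(0.625)²/4 = 0.3068 in². φR_n = 0.75 × 84 × 0.3068 × 3 × 2 = 116.0 kips.
Bearing (0.25 in plate, F_u = 70 ksi): end bolts L_c = 1.3125 − 0.6875/2 = 0.96875, R_n = min(1.2×0.96875×0.25×70, 2.4×0.625×0.25×70) = 20.344 kips/bolt; interior L_c = 2.125 − 0.6875 = 1.4375, R_n = 26.25 kips/bolt. φR_n = 0.75 × (1×20.344 + 2×26.25) = 54.6 kips.
Tension yield (gross): A_g = 2.75×0.25 = 0.6875 in². φR_n = 0.90 × 50 × 0.6875 = 30.9 kips.
Block shear: shear path 1×[1.3125+2×2.125] = 1×5.5625 in, A_gv = 1.3906, A_nv = 1×(5.5625 − 2.5×0.75)×0.25 = 0.92188 in²; tension to near edge: (1.375 − 0.5×0.75)×0.25 = 0.25 in². R_n = min(0.6×70×0.92188, 0.6×50×1.3906) + 1.0×70×0.25 = min(38.719, 41.718) + 17.5 = 56.219 kips. φR_n = 0.75 × 56.219 = 42.2 kips.
Tension rupture (net): A_n = (2.75 − 1×0.75)×0.25 = 0.5 in² (U = 1.0, A_e = A_n). φR_n = 0.75 × 70 × 0.5 = 26.3 kips.
Governing: min(116.0, 54.6, 30.9, 42.2, 26.3) = 26.3 kips → net-section rupture.

26.3 kips (net-section rupture governs)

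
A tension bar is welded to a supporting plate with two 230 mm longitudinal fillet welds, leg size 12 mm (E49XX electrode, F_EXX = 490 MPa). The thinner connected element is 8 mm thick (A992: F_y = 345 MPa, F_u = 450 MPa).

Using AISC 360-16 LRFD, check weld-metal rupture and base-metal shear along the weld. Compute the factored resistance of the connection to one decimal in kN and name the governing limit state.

745.2 kN (base-metal shear governs)

Weld metal: throat = 0.707×12 = 8.484 mm, L = 2×230 = 460 mm. φR_n = 0.75 × 0.6 × 490 × 8.484 × 460 = 860.5 kN.
Base metal shear (8 mm plate): yield φR_n = 1.0×0.6×345×8×460 = 761.8 kN; rupture φR_n = 0.75×0.6×450×8×460 = 745.2 kN; take 745.2 kN (rupture).
Governing: min(860.5, 745.2) = 745.2 kN → base-metal shear.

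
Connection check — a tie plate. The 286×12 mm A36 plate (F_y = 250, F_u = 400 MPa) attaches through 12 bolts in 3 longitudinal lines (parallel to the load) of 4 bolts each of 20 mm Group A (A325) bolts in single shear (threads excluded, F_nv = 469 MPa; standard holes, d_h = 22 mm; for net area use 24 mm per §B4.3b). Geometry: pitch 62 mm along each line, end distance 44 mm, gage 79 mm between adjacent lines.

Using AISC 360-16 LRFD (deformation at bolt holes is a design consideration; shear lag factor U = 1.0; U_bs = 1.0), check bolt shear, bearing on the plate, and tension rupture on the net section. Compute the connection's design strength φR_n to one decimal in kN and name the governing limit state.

Bolt shear: A_b = π(20)²/4 = 314.16 mm². φR_n = 0.75 × 469 × 314.16 × 12 × 1 = 1326.1 kN.
Bearing (12 mm plate, F_u = 400 MPa): end bolts L_c = 44 − 22/2 = 33, R_n = min(1.2×33×12×400, 2.4×20×12×400) = 190.08 kN/bolt; interior L_c = 62 − 22 = 40, R_n = 230.4 kN/bolt. φR_n = 0.75 × (3×190.08 + 9×230.4) = 1982.9 kN.
Tension rupture (net): A_n = (286 − 3×24)×12 = 2568 mm² (U = 1.0, A_e = A_n). φR_n = 0.75 × 400 × 2568 = 770.4 kN.
Governing: min(1326.1, 1982.9, 770.4) = 770.4 kN → net-section rupture.

770.4 kN (net-section rupture governs)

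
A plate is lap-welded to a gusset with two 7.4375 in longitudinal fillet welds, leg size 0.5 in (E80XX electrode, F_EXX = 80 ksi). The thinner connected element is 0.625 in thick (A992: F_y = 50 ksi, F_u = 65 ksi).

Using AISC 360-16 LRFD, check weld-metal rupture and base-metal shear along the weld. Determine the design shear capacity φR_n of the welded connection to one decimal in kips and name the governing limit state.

Weld metal: throat = 0.707×0.5 = 0.3535 in, L = 2×7.4375 = 14.875 in. φR_n = 0.75 × 0.6 × 80 × 0.3535 × 14.875 = 189.3 kips.
Base metal shear (0.625 in plate): yield φR_n = 1.0×0.6×50×0.625×14.875 = 278.9 kips; rupture φR_n = 0.75×0.6×65×0.625×14.875 = 271.9 kips; take 271.9 kips (rupture).
Governing: min(189.3, 271.9) = 189.3 kips → weld metal.

189.3 kips (weld metal governs)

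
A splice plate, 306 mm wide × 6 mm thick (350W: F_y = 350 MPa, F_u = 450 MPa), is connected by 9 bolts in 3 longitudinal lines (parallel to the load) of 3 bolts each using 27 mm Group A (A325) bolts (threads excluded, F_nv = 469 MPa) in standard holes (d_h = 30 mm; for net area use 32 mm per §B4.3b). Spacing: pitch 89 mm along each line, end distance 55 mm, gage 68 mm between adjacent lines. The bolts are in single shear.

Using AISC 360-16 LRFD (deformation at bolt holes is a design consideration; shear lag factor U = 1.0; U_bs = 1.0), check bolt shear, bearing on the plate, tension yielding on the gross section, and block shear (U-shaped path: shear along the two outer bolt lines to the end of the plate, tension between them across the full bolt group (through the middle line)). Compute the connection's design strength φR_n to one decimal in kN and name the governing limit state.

517.6 kN (block shear governs)

Bolt shear: A_b = π(27)²/4 = 572.56 mm². φR_n = 0.75 × 469 × 572.56 × 9 × 1 = 1812.6 kN.
Bearing (6 mm plate, F_u = 450 MPa): end bolts L_c = 55 − 30/2 = 40, R_n = min(1.2×40×6×450, 2.4×27×6×450) = 129.6 kN/bolt; interior L_c = 89 − 30 = 59, R_n = 174.96 kN/bolt. φR_n = 0.75 × (3×129.6 + 6×174.96) = 1078.9 kN.
Tension yield (gross): A_g = 306×6 = 1836 mm². φR_n = 0.90 × 350 × 1836 = 578.3 kN.
Block shear: shear path 2×[55+2×89] = 2×233 mm, A_gv = 2796, A_nv = 2×(233 − 2.5×32)×6 = 1836 mm²; tension across gage: (136 − 2×32)×6 = 432 mm². R_n = min(0.6×450×1836, 0.6×350×2796) + 1.0×450×432 = min(495.72, 587.16) + 194.4 = 690.12 kN. φR_n = 0.75 × 690.12 = 517.6 kN.
Governing: min(1812.6, 1078.9, 578.3, 517.6) = 517.6 kN → block shear.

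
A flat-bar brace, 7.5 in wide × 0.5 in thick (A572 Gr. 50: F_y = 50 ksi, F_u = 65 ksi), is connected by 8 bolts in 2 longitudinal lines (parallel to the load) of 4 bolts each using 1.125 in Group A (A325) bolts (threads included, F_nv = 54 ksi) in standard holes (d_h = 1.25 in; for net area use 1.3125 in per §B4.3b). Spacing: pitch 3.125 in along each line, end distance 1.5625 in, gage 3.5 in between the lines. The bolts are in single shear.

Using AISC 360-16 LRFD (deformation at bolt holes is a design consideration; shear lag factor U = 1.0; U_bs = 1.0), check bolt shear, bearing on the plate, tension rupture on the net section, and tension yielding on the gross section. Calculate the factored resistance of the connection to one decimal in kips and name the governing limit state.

Bolt shear: A_b = π(1.125)²/4 = 0.99402 in². φR_n = 0.75 × 54 × 0.99402 × 8 × 1 = 322.1 kips.
Bearing (0.5 in plate, F_u = 65 ksi): end bolts L_c = 1.5625 − 1.25/2 = 0.9375, R_n = min(1.2×0.9375×0.5×65, 2.4×1.125×0.5×65) = 36.563 kips/bolt; interior L_c = 3.125 − 1.25 = 1.875, R_n = 73.125 kips/bolt. φR_n = 0.75 × (2×36.563 + 6×73.125) = 383.9 kips.
Tension rupture (net): A_n = (7.5 − 2×1.3125)×0.5 = 2.4375 in² (U = 1.0, A_e = A_n). φR_n = 0.75 × 65 × 2.4375 = 118.8 kips.
Tension yield (gross): A_g = 7.5×0.5 = 3.75 in². φR_n = 0.90 × 50 × 3.75 = 168.8 kips.
Governing: min(322.1, 383.9, 118.8, 168.8) = 118.8 kips → net-section rupture.

118.8 kips (net-section rupture governs)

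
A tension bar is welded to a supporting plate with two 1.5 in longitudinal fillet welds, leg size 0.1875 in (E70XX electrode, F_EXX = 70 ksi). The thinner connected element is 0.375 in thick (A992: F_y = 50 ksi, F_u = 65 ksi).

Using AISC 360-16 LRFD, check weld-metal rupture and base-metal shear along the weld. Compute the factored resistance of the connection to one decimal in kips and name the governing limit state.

Weld metal: throat = 0.707×0.1875 = 0.13256 in, L = 2×1.5 = 3 in. φR_n = 0.75 × 0.6 × 70 × 0.13256 × 3 = 12.5 kips.
Base metal shear (0.375 in plate): yield φR_n = 1.0×0.6×50×0.375×3 = 33.8 kips; rupture φR_n = 0.75×0.6×65×0.375×3 = 32.9 kips; take 32.9 kips (rupture).
Governing: min(12.5, 32.9) = 12.5 kips → weld metal.

12.5 kips (weld metal governs)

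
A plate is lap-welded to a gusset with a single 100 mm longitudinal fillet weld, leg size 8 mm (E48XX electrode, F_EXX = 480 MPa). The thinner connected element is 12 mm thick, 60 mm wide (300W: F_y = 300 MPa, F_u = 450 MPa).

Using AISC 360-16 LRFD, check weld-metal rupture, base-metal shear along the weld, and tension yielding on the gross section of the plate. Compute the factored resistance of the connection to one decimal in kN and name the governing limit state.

Weld metal: throat = 0.707×8 = 5.656 mm, L = 100 mm. φR_n = 0.75 × 0.6 × 480 × 5.656 × 100 = 122.2 kN.
Base metal shear (12 mm plate): yield φR_n = 1.0×0.6×300×12×100 = 216.0 kN; rupture φR_n = 0.75×0.6×450×12×100 = 243.0 kN; take 216.0 kN (yield).
Tension yield (gross): A_g = 60×12 = 720 mm². φR_n = 0.90 × 300 × 720 = 194.4 kN.
Governing: min(122.2, 216.0, 194.4) = 122.2 kN → weld metal.

122.2 kN (weld metal governs)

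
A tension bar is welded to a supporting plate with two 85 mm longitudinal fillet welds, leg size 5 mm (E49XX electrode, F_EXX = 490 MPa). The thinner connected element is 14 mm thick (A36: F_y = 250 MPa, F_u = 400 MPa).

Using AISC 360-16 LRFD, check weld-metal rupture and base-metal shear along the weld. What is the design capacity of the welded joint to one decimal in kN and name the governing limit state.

132.5 kN (weld metal governs)

Weld metal: throat = 0.707×5 = 3.535 mm, L = 2×85 = 170 mm. φR_n = 0.75 × 0.6 × 490 × 3.535 × 170 = 132.5 kN.
Base metal shear (14 mm plate): yield φR_n = 1.0×0.6×250×14×170 = 357.0 kN; rupture φR_n = 0.75×0.6×400×14×170 = 428.4 kN; take 357.0 kN (yield).
Governing: min(132.5, 357.0) = 132.5 kN → weld metal.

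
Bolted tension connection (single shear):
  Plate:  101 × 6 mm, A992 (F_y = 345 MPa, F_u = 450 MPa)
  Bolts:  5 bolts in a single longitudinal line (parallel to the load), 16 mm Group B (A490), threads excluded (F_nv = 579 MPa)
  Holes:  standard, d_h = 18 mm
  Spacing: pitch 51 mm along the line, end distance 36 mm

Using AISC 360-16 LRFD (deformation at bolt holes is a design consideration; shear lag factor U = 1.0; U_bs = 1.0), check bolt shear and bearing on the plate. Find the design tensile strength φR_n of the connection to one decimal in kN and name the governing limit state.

Bolt shear: A_b = π(16)²/4 = 201.06 mm². φR_n = 0.75 × 579 × 201.06 × 5 × 1 = 436.6 kN.
Bearing (6 mm plate, F_u = 450 MPa): end bolts L_c = 36 − 18/2 = 27, R_n = min(1.2×27×6×450, 2.4×16×6×450) = 87.48 kN/bolt; interior L_c = 51 − 18 = 33, R_n = 103.68 kN/bolt. φR_n = 0.75 × (1×87.48 + 4×103.68) = 376.7 kN.
Governing: min(436.6, 376.7) = 376.7 kN → bearing.

376.7 kN (bearing governs)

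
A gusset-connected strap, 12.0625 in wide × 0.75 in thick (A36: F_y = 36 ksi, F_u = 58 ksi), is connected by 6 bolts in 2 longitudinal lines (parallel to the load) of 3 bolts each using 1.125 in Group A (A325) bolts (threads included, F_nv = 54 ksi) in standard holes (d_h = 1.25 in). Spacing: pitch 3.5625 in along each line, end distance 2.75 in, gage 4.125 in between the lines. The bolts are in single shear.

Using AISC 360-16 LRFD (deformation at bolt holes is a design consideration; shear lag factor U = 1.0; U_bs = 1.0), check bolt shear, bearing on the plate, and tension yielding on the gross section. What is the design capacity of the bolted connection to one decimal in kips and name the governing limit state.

241.5 kips (bolt shear governs)

Bolt shear: A_b = π(1.125)²/4 = 0.99402 in². φR_n = 0.75 × 54 × 0.99402 × 6 × 1 = 241.5 kips.
Bearing (0.75 in plate, F_u = 58 ksi): end bolts L_c = 2.75 − 1.25/2 = 2.125, R_n = min(1.2×2.125×0.75×58, 2.4×1.125×0.75×58) = 110.93 kips/bolt; interior L_c = 3.5625 − 1.25 = 2.3125, R_n = 117.45 kips/bolt. φR_n = 0.75 × (2×110.93 + 4×117.45) = 518.7 kips.
Tension yield (gross): A_g = 12.0625×0.75 = 9.0469 in². φR_n = 0.90 × 36 × 9.0469 = 293.1 kips.
Governing: min(241.5, 518.7, 293.1) = 241.5 kips → bolt shear.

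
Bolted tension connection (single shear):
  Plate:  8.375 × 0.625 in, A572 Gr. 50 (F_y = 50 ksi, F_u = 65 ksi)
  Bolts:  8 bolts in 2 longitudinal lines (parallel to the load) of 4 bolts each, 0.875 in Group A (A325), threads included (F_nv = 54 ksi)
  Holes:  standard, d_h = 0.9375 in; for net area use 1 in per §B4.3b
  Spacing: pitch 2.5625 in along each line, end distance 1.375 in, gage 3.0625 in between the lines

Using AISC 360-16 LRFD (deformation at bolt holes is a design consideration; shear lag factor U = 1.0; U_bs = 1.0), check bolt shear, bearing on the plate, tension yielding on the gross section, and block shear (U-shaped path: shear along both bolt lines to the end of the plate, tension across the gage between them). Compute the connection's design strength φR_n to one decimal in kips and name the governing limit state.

194.8 kips (bolt shear governs)

Bolt shear: A_b = π(0.875)²/4 = 0.60132 in². φR_n = 0.75 × 54 × 0.60132 × 8 × 1 = 194.8 kips.
Bearing (0.625 in plate, F_u = 65 ksi): end bolts L_c = 1.375 − 0.9375/2 = 0.90625, R_n = min(1.2×0.90625×0.625×65, 2.4×0.875×0.625×65) = 44.18 kips/bolt; interior L_c = 2.5625 − 0.9375 = 1.625, R_n = 79.219 kips/bolt. φR_n = 0.75 × (2×44.18 + 6×79.219) = 422.8 kips.
Tension yield (gross): A_g = 8.375×0.625 = 5.2344 in². φR_n = 0.90 × 50 × 5.2344 = 235.5 kips.
Block shear: shear path 2×[1.375+3×2.5625] = 2×9.0625 in, A_gv = 11.328, A_nv = 2×(9.0625 − 3.5×1)×0.625 = 6.9531 in²; tension across gage: (3.0625 − 1×1)×0.625 = 1.2891 in². R_n = min(0.6×65×6.9531, 0.6×50×11.328) + 1.0×65×1.2891 = min(271.17, 339.84) + 83.792 = 354.96 kips. φR_n = 0.75 × 354.96 = 266.2 kips.
Governing: min(194.8, 422.8, 235.5, 266.2) = 194.8 kips → bolt shear.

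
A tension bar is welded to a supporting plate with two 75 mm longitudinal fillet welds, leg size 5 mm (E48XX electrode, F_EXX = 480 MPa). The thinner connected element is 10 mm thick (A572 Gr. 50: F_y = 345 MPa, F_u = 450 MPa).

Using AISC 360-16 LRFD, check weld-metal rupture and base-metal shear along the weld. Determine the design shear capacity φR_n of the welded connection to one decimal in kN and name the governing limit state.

114.5 kN (weld metal governs)

Weld metal: throat = 0.707×5 = 3.535 mm, L = 2×75 = 150 mm. φR_n = 0.75 × 0.6 × 480 × 3.535 × 150 = 114.5 kN.
Base metal shear (10 mm plate): yield φR_n = 1.0×0.6×345×10×150 = 310.5 kN; rupture φR_n = 0.75×0.6×450×10×150 = 303.8 kN; take 303.8 kN (rupture).
Governing: min(114.5, 303.8) = 114.5 kN → weld metal.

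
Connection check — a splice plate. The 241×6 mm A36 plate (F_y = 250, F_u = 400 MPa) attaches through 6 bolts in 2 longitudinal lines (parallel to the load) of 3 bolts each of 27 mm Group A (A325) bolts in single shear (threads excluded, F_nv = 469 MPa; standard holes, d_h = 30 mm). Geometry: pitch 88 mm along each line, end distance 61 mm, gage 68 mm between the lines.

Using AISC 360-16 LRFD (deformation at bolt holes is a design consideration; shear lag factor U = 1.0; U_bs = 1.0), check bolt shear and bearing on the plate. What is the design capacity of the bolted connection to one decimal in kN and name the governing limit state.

665.3 kN (bearing governs)

Bolt shear: A_b = π(27)²/4 = 572.56 mm². φR_n = 0.75 × 469 × 572.56 × 6 × 1 = 1208.4 kN.
Bearing (6 mm plate, F_u = 400 MPa): end bolts L_c = 61 − 30/2 = 46, R_n = min(1.2×46×6×400, 2.4×27×6×400) = 132.48 kN/bolt; interior L_c = 88 − 30 = 58, R_n = 155.52 kN/bolt. φR_n = 0.75 × (2×132.48 + 4×155.52) = 665.3 kN.
Governing: min(1208.4, 665.3) = 665.3 kN → bearing.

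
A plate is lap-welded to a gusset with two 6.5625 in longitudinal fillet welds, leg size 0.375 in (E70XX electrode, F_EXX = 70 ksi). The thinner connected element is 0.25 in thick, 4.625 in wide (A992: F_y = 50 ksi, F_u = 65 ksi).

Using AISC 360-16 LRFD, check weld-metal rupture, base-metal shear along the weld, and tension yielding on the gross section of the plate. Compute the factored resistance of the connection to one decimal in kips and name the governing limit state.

Weld metal: throat = 0.707×0.375 = 0.26513 in, L = 2×6.5625 = 13.125 in. φR_n = 0.75 × 0.6 × 70 × 0.26513 × 13.125 = 109.6 kips.
Base metal shear (0.25 in plate): yield φR_n = 1.0×0.6×50×0.25×13.125 = 98.4 kips; rupture φR_n = 0.75×0.6×65×0.25×13.125 = 96.0 kips; take 96.0 kips (rupture).
Tension yield (gross): A_g = 4.625×0.25 = 1.1563 in². φR_n = 0.90 × 50 × 1.1563 = 52.0 kips.
Governing: min(109.6, 96.0, 52.0) = 52.0 kips → gross-section yield.

52.0 kips (gross-section yield governs)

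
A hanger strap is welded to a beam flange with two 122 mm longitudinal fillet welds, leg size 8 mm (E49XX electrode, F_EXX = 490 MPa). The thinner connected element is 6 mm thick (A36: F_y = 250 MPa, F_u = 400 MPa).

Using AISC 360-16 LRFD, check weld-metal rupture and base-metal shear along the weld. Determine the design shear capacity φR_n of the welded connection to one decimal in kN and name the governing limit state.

219.6 kN (base-metal shear governs)

Weld metal: throat = 0.707×8 = 5.656 mm, L = 2×122 = 244 mm. φR_n = 0.75 × 0.6 × 490 × 5.656 × 244 = 304.3 kN.
Base metal shear (6 mm plate): yield φR_n = 1.0×0.6×250×6×244 = 219.6 kN; rupture φR_n = 0.75×0.6×400×6×244 = 263.5 kN; take 219.6 kN (yield).
Governing: min(304.3, 219.6) = 219.6 kN → base-metal shear.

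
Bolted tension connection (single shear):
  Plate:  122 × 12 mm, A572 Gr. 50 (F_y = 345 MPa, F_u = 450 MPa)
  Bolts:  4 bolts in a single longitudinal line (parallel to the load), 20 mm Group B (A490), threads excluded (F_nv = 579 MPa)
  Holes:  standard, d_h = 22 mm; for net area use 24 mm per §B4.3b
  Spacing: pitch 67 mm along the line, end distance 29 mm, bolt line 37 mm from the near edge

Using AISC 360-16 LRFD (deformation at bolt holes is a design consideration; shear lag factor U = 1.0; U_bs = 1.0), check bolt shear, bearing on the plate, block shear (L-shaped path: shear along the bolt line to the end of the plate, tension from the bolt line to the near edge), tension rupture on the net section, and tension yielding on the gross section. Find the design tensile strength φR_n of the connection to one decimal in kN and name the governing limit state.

396.9 kN (net-section rupture governs)

Bolt shear: A_b = π(20)²/4 = 314.16 mm². φR_n = 0.75 × 579 × 314.16 × 4 × 1 = 545.7 kN.
Bearing (12 mm plate, F_u = 450 MPa): end bolts L_c = 29 − 22/2 = 18, R_n = min(1.2×18×12×450, 2.4×20×12×450) = 116.64 kN/bolt; interior L_c = 67 − 22 = 45, R_n = 259.2 kN/bolt. φR_n = 0.75 × (1×116.64 + 3×259.2) = 670.7 kN.
Block shear: shear path 1×[29+3×67] = 1×230 mm, A_gv = 2760, A_nv = 1×(230 − 3.5×24)×12 = 1752 mm²; tension to near edge: (37 − 0.5×24)×12 = 300 mm². R_n = min(0.6×450×1752, 0.6×345×2760) + 1.0×450×300 = min(473.04, 571.32) + 135 = 608.04 kN. φR_n = 0.75 × 608.04 = 456.0 kN.
Tension rupture (net): A_n = (122 − 1×24)×12 = 1176 mm² (U = 1.0, A_e = A_n). φR_n = 0.75 × 450 × 1176 = 396.9 kN.
Tension yield (gross): A_g = 122×12 = 1464 mm². φR_n = 0.90 × 345 × 1464 = 454.6 kN.
Governing: min(545.7, 670.7, 456.0, 396.9, 454.6) = 396.9 kN → net-section rupture.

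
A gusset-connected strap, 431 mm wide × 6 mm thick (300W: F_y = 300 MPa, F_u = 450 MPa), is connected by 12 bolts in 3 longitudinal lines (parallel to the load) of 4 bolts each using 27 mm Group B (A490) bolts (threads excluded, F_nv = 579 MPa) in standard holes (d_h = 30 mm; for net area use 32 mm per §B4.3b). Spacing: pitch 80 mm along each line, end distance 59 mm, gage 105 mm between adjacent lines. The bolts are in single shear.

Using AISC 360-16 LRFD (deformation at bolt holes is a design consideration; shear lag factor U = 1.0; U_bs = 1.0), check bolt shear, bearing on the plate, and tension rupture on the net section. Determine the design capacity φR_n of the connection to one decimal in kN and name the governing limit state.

Bolt shear: A_b = π(27)²/4 = 572.56 mm². φR_n = 0.75 × 579 × 572.56 × 12 × 1 = 2983.6 kN.
Bearing (6 mm plate, F_u = 450 MPa): end bolts L_c = 59 − 30/2 = 44, R_n = min(1.2×44×6×450, 2.4×27×6×450) = 142.56 kN/bolt; interior L_c = 80 − 30 = 50, R_n = 162 kN/bolt. φR_n = 0.75 × (3×142.56 + 9×162) = 1414.3 kN.
Tension rupture (net): A_n = (431 − 3×32)×6 = 2010 mm² (U = 1.0, A_e = A_n). φR_n = 0.75 × 450 × 2010 = 678.4 kN.
Governing: min(2983.6, 1414.3, 678.4) = 678.4 kN → net-section rupture.

678.4 kN (net-section rupture governs)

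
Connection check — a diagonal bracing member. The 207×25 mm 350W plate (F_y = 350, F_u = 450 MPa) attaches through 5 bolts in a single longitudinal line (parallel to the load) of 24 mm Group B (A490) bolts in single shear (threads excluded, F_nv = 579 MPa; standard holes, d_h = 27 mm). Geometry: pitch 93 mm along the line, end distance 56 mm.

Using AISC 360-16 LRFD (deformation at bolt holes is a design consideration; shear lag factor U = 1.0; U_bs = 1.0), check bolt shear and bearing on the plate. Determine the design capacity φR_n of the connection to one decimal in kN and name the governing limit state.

982.3 kN (bolt shear governs)

Bolt shear: A_b = π(24)²/4 = 452.39 mm². φR_n = 0.75 × 579 × 452.39 × 5 × 1 = 982.3 kN.
Bearing (25 mm plate, F_u = 450 MPa): end bolts L_c = 56 − 27/2 = 42.5, R_n = min(1.2×42.5×25×450, 2.4×24×25×450) = 573.75 kN/bolt; interior L_c = 93 − 27 = 66, R_n = 648 kN/bolt. φR_n = 0.75 × (1×573.75 + 4×648) = 2374.3 kN.
Governing: min(982.3, 2374.3) = 982.3 kN → bolt shear.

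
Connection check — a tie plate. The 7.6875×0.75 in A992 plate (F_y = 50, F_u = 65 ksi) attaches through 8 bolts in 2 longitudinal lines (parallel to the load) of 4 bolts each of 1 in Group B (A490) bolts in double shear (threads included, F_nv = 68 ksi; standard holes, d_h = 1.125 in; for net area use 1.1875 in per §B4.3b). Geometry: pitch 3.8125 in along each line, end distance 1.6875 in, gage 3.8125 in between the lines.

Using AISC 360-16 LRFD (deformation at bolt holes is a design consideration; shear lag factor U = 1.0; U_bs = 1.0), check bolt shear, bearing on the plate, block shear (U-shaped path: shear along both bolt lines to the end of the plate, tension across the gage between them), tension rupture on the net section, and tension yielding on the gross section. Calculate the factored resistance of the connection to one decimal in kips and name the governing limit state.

Bolt shear: A_b = π(1)²/4 = 0.7854 in². φR_n = 0.75 × 68 × 0.7854 × 8 × 2 = 640.9 kips.
Bearing (0.75 in plate, F_u = 65 ksi): end bolts L_c = 1.6875 − 1.125/2 = 1.125, R_n = min(1.2×1.125×0.75×65, 2.4×1×0.75×65) = 65.813 kips/bolt; interior L_c = 3.8125 − 1.125 = 2.6875, R_n = 117 kips/bolt. φR_n = 0.75 × (2×65.813 + 6×117) = 625.2 kips.
Block shear: shear path 2×[1.6875+3×3.8125] = 2×13.125 in, A_gv = 19.688, A_nv = 2×(13.125 − 3.5×1.1875)×0.75 = 13.453 in²; tension across gage: (3.8125 − 1×1.1875)×0.75 = 1.9688 in². R_n = min(0.6×65×13.453, 0.6×50×19.688) + 1.0×65×1.9688 = min(524.67, 590.64) + 127.97 = 652.64 kips. φR_n = 0.75 × 652.64 = 489.5 kips.
Tension rupture (net): A_n = (7.6875 − 2×1.1875)×0.75 = 3.9844 in² (U = 1.0, A_e = A_n). φR_n = 0.75 × 65 × 3.9844 = 194.2 kips.
Tension yield (gross): A_g = 7.6875×0.75 = 5.7656 in². φR_n = 0.90 × 50 × 5.7656 = 259.5 kips.
Governing: min(640.9, 625.2, 489.5, 194.2, 259.5) = 194.2 kips → net-section rupture.

194.2 kips (net-section rupture governs)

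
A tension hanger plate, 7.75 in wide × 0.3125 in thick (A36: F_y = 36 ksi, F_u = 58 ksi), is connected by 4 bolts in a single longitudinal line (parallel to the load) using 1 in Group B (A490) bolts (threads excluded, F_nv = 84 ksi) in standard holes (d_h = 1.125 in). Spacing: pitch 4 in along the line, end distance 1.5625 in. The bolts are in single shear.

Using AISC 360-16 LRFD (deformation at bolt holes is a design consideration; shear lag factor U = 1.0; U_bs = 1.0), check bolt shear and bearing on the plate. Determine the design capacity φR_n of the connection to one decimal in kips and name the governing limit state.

114.2 kips (bearing governs)

Bolt shear: A_b = π(1)²/4 = 0.7854 in². φR_n = 0.75 × 84 × 0.7854 × 4 × 1 = 197.9 kips.
Bearing (0.3125 in plate, F_u = 58 ksi): end bolts L_c = 1.5625 − 1.125/2 = 1, R_n = min(1.2×1×0.3125×58, 2.4×1×0.3125×58) = 21.75 kips/bolt; interior L_c = 4 − 1.125 = 2.875, R_n = 43.5 kips/bolt. φR_n = 0.75 × (1×21.75 + 3×43.5) = 114.2 kips.
Governing: min(197.9, 114.2) = 114.2 kips → bearing.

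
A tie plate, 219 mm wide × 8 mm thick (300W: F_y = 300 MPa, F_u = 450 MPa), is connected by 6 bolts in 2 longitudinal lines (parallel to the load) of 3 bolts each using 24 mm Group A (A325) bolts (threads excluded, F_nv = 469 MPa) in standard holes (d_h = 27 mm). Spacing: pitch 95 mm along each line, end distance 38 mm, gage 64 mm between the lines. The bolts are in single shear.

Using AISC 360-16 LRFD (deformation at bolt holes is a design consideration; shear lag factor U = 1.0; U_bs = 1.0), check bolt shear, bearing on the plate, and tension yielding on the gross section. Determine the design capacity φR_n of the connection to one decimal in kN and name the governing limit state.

473.0 kN (gross-section yield governs)

Bolt shear: A_b = π(24)²/4 = 452.39 mm². φR_n = 0.75 × 469 × 452.39 × 6 × 1 = 954.8 kN.
Bearing (8 mm plate, F_u = 450 MPa): end bolts L_c = 38 − 27/2 = 24.5, R_n = min(1.2×24.5×8×450, 2.4×24×8×450) = 105.84 kN/bolt; interior L_c = 95 − 27 = 68, R_n = 207.36 kN/bolt. φR_n = 0.75 × (2×105.84 + 4×207.36) = 780.8 kN.
Tension yield (gross): A_g = 219×8 = 1752 mm². φR_n = 0.90 × 300 × 1752 = 473.0 kN.
Governing: min(954.8, 780.8, 473.0) = 473.0 kN → gross-section yield.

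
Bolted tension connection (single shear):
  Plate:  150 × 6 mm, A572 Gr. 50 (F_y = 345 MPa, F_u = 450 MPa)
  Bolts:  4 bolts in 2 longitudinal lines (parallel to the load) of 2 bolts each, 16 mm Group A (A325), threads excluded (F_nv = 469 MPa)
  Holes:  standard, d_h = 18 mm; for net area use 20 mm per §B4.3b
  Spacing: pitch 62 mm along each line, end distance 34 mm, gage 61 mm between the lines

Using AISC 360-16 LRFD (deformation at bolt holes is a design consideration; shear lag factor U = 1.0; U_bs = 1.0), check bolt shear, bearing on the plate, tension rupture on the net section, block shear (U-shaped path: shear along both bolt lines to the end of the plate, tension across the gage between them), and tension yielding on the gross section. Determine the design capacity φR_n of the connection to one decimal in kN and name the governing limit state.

222.8 kN (net-section rupture governs)

Bolt shear: A_b = π(16)²/4 = 201.06 mm². φR_n = 0.75 × 469 × 201.06 × 4 × 1 = 282.9 kN.
Bearing (6 mm plate, F_u = 450 MPa): end bolts L_c = 34 − 18/2 = 25, R_n = min(1.2×25×6×450, 2.4×16×6×450) = 81 kN/bolt; interior L_c = 62 − 18 = 44, R_n = 103.68 kN/bolt. φR_n = 0.75 × (2×81 + 2×103.68) = 277.0 kN.
Tension rupture (net): A_n = (150 − 2×20)×6 = 660 mm² (U = 1.0, A_e = A_n). φR_n = 0.75 × 450 × 660 = 222.8 kN.
Block shear: shear path 2×[34+1×62] = 2×96 mm, A_gv = 1152, A_nv = 2×(96 − 1.5×20)×6 = 792 mm²; tension across gage: (61 − 1×20)×6 = 246 mm². R_n = min(0.6×450×792, 0.6×345×1152) + 1.0×450×246 = min(213.84, 238.46) + 110.7 = 324.54 kN. φR_n = 0.75 × 324.54 = 243.4 kN.
Tension yield (gross): A_g = 150×6 = 900 mm². φR_n = 0.90 × 345 × 900 = 279.5 kN.
Governing: min(282.9, 277.0, 222.8, 243.4, 279.5) = 222.8 kN → net-section rupture.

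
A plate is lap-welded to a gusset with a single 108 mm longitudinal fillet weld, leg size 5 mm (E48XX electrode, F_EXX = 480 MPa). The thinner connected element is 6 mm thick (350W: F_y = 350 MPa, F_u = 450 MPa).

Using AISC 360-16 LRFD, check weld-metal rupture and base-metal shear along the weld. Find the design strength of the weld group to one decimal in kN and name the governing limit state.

82.5 kN (weld metal governs)

Weld metal: throat = 0.707×5 = 3.535 mm, L = 108 mm. φR_n = 0.75 × 0.6 × 480 × 3.535 × 108 = 82.5 kN.
Base metal shear (6 mm plate): yield φR_n = 1.0×0.6×350×6×108 = 136.1 kN; rupture φR_n = 0.75×0.6×450×6×108 = 131.2 kN; take 131.2 kN (rupture).
Governing: min(82.5, 131.2) = 82.5 kN → weld metal.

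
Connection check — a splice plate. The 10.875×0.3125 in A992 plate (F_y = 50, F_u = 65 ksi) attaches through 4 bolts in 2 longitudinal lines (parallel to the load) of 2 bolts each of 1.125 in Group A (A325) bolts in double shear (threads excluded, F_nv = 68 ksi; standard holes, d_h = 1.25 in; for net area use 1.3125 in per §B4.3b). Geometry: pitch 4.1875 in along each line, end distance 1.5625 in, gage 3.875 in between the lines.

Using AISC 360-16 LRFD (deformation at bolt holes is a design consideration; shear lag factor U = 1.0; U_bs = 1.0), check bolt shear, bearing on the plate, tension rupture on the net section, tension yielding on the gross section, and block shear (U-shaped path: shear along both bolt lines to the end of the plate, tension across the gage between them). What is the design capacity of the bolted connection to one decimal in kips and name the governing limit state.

Bolt shear: A_b = π(1.125)²/4 = 0.99402 in². φR_n = 0.75 × 68 × 0.99402 × 4 × 2 = 405.6 kips.
Bearing (0.3125 in plate, F_u = 65 ksi): end bolts L_c = 1.5625 − 1.25/2 = 0.9375, R_n = min(1.2×0.9375×0.3125×65, 2.4×1.125×0.3125×65) = 22.852 kips/bolt; interior L_c = 4.1875 − 1.25 = 2.9375, R_n = 54.844 kips/bolt. φR_n = 0.75 × (2×22.852 + 2×54.844) = 116.5 kips.
Tension rupture (net): A_n = (10.875 − 2×1.3125)×0.3125 = 2.5781 in² (U = 1.0, A_e = A_n). φR_n = 0.75 × 65 × 2.5781 = 125.7 kips.
Tension yield (gross): A_g = 10.875×0.3125 = 3.3984 in². φR_n = 0.90 × 50 × 3.3984 = 152.9 kips.
Block shear: shear path 2×[1.5625+1×4.1875] = 2×5.75 in, A_gv = 3.5938, A_nv = 2×(5.75 − 1.5×1.3125)×0.3125 = 2.3633 in²; tension across gage: (3.875 − 1×1.3125)×0.3125 = 0.80078 in². R_n = min(0.6×65×2.3633, 0.6×50×3.5938) + 1.0×65×0.80078 = min(92.169, 107.81) + 52.051 = 144.22 kips. φR_n = 0.75 × 144.22 = 108.2 kips.
Governing: min(405.6, 116.5, 125.7, 152.9, 108.2) = 108.2 kips → block shear.

108.2 kips (block shear governs)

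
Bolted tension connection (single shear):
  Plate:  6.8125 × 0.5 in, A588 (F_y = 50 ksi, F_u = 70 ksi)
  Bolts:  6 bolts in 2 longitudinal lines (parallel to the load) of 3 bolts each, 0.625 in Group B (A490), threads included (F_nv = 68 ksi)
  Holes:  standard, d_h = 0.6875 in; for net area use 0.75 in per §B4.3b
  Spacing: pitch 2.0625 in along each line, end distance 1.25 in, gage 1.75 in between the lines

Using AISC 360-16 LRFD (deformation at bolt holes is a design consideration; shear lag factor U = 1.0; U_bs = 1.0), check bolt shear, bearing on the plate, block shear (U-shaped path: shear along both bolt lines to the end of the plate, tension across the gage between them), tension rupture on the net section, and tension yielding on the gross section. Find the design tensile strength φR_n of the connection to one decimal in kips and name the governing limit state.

Bolt shear: A_b = π(0.625)²/4 = 0.3068 in². φR_n = 0.75 × 68 × 0.3068 × 6 × 1 = 93.9 kips.
Bearing (0.5 in plate, F_u = 70 ksi): end bolts L_c = 1.25 − 0.6875/2 = 0.90625, R_n = min(1.2×0.90625×0.5×70, 2.4×0.625×0.5×70) = 38.063 kips/bolt; interior L_c = 2.0625 − 0.6875 = 1.375, R_n = 52.5 kips/bolt. φR_n = 0.75 × (2×38.063 + 4×52.5) = 214.6 kips.
Block shear: shear path 2×[1.25+2×2.0625] = 2×5.375 in, A_gv = 5.375, A_nv = 2×(5.375 − 2.5×0.75)×0.5 = 3.5 in²; tension across gage: (1.75 − 1×0.75)×0.5 = 0.5 in². R_n = min(0.6×70×3.5, 0.6×50×5.375) + 1.0×70×0.5 = min(147, 161.25) + 35 = 182 kips. φR_n = 0.75 × 182 = 136.5 kips.
Tension rupture (net): A_n = (6.8125 − 2×0.75)×0.5 = 2.6563 in² (U = 1.0, A_e = A_n). φR_n = 0.75 × 70 × 2.6563 = 139.5 kips.
Tension yield (gross): A_g = 6.8125×0.5 = 3.4063 in². φR_n = 0.90 × 50 × 3.4063 = 153.3 kips.
Governing: min(93.9, 214.6, 136.5, 139.5, 153.3) = 93.9 kips → bolt shear.

93.9 kips (bolt shear governs)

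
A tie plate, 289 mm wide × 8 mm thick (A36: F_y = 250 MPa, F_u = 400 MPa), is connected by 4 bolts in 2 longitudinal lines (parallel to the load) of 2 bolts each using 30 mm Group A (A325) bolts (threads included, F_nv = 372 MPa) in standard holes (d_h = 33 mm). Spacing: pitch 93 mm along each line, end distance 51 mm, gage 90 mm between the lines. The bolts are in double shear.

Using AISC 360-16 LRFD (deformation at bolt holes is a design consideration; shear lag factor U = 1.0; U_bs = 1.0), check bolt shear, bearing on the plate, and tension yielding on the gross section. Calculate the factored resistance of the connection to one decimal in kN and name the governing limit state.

Bolt shear: A_b = π(30)²/4 = 706.86 mm². φR_n = 0.75 × 372 × 706.86 × 4 × 2 = 1577.7 kN.
Bearing (8 mm plate, F_u = 400 MPa): end bolts L_c = 51 − 33/2 = 34.5, R_n = min(1.2×34.5×8×400, 2.4×30×8×400) = 132.48 kN/bolt; interior L_c = 93 − 33 = 60, R_n = 230.4 kN/bolt. φR_n = 0.75 × (2×132.48 + 2×230.4) = 544.3 kN.
Tension yield (gross): A_g = 289×8 = 2312 mm². φR_n = 0.90 × 250 × 2312 = 520.2 kN.
Governing: min(1577.7, 544.3, 520.2) = 520.2 kN → gross-section yield.

520.2 kN (gross-section yield governs)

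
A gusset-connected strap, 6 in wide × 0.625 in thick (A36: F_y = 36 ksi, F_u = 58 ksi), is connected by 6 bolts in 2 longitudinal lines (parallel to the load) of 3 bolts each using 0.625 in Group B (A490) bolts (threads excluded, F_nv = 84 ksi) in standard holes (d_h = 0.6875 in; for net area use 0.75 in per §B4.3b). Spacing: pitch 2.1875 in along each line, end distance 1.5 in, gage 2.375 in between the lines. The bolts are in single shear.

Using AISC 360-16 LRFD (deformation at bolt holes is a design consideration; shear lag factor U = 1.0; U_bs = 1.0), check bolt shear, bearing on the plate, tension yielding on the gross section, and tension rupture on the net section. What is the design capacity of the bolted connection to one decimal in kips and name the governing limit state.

Bolt shear: A_b = π(0.625)²/4 = 0.3068 in². φR_n = 0.75 × 84 × 0.3068 × 6 × 1 = 116.0 kips.
Bearing (0.625 in plate, F_u = 58 ksi): end bolts L_c = 1.5 − 0.6875/2 = 1.15625, R_n = min(1.2×1.15625×0.625×58, 2.4×0.625×0.625×58) = 50.297 kips/bolt; interior L_c = 2.1875 − 0.6875 = 1.5, R_n = 54.375 kips/bolt. φR_n = 0.75 × (2×50.297 + 4×54.375) = 238.6 kips.
Tension yield (gross): A_g = 6×0.625 = 3.75 in². φR_n = 0.90 × 36 × 3.75 = 121.5 kips.
Tension rupture (net): A_n = (6 − 2×0.75)×0.625 = 2.8125 in² (U = 1.0, A_e = A_n). φR_n = 0.75 × 58 × 2.8125 = 122.3 kips.
Governing: min(116.0, 238.6, 121.5, 122.3) = 116.0 kips → bolt shear.

116.0 kips (bolt shear governs)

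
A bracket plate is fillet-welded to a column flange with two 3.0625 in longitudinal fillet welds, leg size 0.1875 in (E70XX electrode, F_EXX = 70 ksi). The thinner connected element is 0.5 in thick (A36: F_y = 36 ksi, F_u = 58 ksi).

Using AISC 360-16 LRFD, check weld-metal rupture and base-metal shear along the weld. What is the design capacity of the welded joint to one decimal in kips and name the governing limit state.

25.6 kips (weld metal governs)

Weld metal: throat = 0.707×0.1875 = 0.13256 in, L = 2×3.0625 = 6.125 in. φR_n = 0.75 × 0.6 × 70 × 0.13256 × 6.125 = 25.6 kips.
Base metal shear (0.5 in plate): yield φR_n = 1.0×0.6×36×0.5×6.125 = 66.2 kips; rupture φR_n = 0.75×0.6×58×0.5×6.125 = 79.9 kips; take 66.2 kips (yield).
Governing: min(25.6, 66.2) = 25.6 kips → weld metal.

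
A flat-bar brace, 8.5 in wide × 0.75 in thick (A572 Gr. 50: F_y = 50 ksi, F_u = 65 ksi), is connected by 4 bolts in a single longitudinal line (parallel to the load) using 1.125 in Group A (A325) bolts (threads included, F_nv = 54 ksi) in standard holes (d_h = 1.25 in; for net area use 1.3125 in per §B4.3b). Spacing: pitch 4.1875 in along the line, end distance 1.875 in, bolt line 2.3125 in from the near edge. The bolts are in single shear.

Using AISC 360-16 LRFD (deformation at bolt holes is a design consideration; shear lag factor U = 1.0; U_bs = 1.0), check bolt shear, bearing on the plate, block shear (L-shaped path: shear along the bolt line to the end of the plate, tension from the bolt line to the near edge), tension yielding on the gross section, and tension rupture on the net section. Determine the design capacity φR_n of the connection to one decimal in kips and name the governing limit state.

161.0 kips (bolt shear governs)

Bolt shear: A_b = π(1.125)²/4 = 0.99402 in². φR_n = 0.75 × 54 × 0.99402 × 4 × 1 = 161.0 kips.
Bearing (0.75 in plate, F_u = 65 ksi): end bolts L_c = 1.875 − 1.25/2 = 1.25, R_n = min(1.2×1.25×0.75×65, 2.4×1.125×0.75×65) = 73.125 kips/bolt; interior L_c = 4.1875 − 1.25 = 2.9375, R_n = 131.63 kips/bolt. φR_n = 0.75 × (1×73.125 + 3×131.63) = 351.0 kips.
Block shear: shear path 1×[1.875+3×4.1875] = 1×14.4375 in, A_gv = 10.828, A_nv = 1×(14.4375 − 3.5×1.3125)×0.75 = 7.3828 in²; tension to near edge: (2.3125 − 0.5×1.3125)×0.75 = 1.2422 in². R_n = min(0.6×65×7.3828, 0.6×50×10.828) + 1.0×65×1.2422 = min(287.93, 324.84) + 80.743 = 368.67 kips. φR_n = 0.75 × 368.67 = 276.5 kips.
Tension yield (gross): A_g = 8.5×0.75 = 6.375 in². φR_n = 0.90 × 50 × 6.375 = 286.9 kips.
Tension rupture (net): A_n = (8.5 − 1×1.3125)×0.75 = 5.3906 in² (U = 1.0, A_e = A_n). φR_n = 0.75 × 65 × 5.3906 = 262.8 kips.
Governing: min(161.0, 351.0, 276.5, 286.9, 262.8) = 161.0 kips → bolt shear.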